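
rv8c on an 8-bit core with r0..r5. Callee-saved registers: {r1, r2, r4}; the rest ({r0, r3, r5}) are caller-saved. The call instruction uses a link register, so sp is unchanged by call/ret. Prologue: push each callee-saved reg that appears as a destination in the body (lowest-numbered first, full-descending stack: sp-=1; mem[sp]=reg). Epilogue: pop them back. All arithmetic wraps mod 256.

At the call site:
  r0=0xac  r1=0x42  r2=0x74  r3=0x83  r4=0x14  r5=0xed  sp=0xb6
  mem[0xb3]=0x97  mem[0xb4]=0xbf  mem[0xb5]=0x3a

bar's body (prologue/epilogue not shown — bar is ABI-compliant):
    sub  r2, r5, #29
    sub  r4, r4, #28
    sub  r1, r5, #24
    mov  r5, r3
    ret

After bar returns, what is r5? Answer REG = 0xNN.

REG = 0x83

prologue: push r1 → mem[0xb5]=0x42, sp=0xb5
prologue: push r2 → mem[0xb4]=0x74, sp=0xb4
prologue: push r4 → mem[0xb3]=0x14, sp=0xb3
body[0] sub  r2, r5, #29 → r2=0xd0
body[1] sub  r4, r4, #28 → r4=0xf8
body[2] sub  r1, r5, #24 → r1=0xd5
body[3] mov  r5, r3 → r5=0x83
epilogue: pop r4=0x14, sp=0xb4
epilogue: pop r2=0x74, sp=0xb5
epilogue: pop r1=0x42, sp=0xb6
r5 is caller-saved → body value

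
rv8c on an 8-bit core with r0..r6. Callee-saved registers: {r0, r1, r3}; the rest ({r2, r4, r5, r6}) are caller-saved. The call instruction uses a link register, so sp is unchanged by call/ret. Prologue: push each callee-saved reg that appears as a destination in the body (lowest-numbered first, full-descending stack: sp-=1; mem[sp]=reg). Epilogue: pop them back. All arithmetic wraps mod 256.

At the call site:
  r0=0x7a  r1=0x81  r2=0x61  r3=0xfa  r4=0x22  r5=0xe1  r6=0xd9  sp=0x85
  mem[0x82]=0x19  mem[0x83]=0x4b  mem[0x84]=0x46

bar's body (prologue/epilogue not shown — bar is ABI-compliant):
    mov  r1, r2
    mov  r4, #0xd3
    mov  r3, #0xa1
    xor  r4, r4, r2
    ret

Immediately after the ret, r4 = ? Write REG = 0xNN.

prologue: push r1 -> mem[0x84]=0x81, sp=0x84
prologue: push r3 -> mem[0x83]=0xfa, sp=0x83
body[0] mov  r1, r2 -> r1=0x61
body[1] mov  r4, #0xd3 -> r4=0xd3
body[2] mov  r3, #0xa1 -> r3=0xa1
body[3] xor  r4, r4, r2 -> r4=0xb2
epilogue: pop r3=0xfa, sp=0x84
epilogue: pop r1=0x81, sp=0x85
r4 is caller-saved -> body value

REG = 0xb2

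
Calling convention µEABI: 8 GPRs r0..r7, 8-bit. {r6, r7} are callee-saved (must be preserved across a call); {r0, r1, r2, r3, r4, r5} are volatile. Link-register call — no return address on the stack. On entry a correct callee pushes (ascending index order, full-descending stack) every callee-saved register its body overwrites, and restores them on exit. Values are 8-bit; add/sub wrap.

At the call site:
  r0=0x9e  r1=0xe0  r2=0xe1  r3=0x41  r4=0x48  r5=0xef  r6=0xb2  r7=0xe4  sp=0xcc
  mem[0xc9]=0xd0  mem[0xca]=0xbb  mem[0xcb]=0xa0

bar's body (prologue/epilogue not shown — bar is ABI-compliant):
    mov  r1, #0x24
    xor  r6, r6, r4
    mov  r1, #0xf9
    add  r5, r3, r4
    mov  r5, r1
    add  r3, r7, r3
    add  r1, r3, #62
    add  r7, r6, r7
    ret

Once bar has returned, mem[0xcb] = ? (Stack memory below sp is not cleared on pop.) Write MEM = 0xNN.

prologue: push r6 -> mem[0xcb]=0xb2, sp=0xcb
prologue: push r7 -> mem[0xca]=0xe4, sp=0xca
body[0] mov  r1, #0x24 -> r1=0x24
body[1] xor  r6, r6, r4 -> r6=0xfa
body[2] mov  r1, #0xf9 -> r1=0xf9
body[3] add  r5, r3, r4 -> r5=0x89
body[4] mov  r5, r1 -> r5=0xf9
body[5] add  r3, r7, r3 -> r3=0x25
body[6] add  r1, r3, #62 -> r1=0x63
body[7] add  r7, r6, r7 -> r7=0xde
epilogue: pop r7=0xe4, sp=0xcb
epilogue: pop r6=0xb2, sp=0xcc
prologue pushed ['r6', 'r7'] at ['0xcb', '0xca']

MEM = 0xb2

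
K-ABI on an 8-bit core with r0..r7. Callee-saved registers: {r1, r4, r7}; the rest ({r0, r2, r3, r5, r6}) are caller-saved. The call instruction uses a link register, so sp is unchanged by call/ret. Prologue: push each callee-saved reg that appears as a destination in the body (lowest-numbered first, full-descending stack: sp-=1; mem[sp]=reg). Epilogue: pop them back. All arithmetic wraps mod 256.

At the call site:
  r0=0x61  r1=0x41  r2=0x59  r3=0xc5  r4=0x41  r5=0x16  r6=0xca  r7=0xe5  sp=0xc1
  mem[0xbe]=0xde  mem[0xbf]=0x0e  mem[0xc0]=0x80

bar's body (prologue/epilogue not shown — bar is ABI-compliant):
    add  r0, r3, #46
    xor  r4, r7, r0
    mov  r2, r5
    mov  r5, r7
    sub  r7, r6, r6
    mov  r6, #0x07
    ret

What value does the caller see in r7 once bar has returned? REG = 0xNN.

REG = 0xe5

prologue: push r4 -> mem[0xc0]=0x41, sp=0xc0
prologue: push r7 -> mem[0xbf]=0xe5, sp=0xbf
body[0] add  r0, r3, #46 -> r0=0xf3
body[1] xor  r4, r7, r0 -> r4=0x16
body[2] mov  r2, r5 -> r2=0x16
body[3] mov  r5, r7 -> r5=0xe5
body[4] sub  r7, r6, r6 -> r7=0x00
body[5] mov  r6, #0x07 -> r6=0x07
epilogue: pop r7=0xe5, sp=0xc0
epilogue: pop r4=0x41, sp=0xc1
r7 is callee-saved -> restored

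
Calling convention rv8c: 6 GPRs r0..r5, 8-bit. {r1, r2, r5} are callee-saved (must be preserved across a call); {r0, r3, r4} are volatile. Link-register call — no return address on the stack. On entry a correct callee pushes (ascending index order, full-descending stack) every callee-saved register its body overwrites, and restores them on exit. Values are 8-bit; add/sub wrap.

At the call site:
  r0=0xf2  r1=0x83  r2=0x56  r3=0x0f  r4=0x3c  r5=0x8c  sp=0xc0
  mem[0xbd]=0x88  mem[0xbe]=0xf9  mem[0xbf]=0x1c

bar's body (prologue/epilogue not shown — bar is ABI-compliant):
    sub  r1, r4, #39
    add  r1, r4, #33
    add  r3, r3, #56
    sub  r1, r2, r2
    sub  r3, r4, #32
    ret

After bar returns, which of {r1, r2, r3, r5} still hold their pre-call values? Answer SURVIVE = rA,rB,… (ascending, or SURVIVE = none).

SURVIVE = r1,r2,r5

prologue: push r1 → mem[0xbf]=0x83, sp=0xbf
body[0] sub  r1, r4, #39 → r1=0x15
body[1] add  r1, r4, #33 → r1=0x5d
body[2] add  r3, r3, #56 → r3=0x47
body[3] sub  r1, r2, r2 → r1=0x00
body[4] sub  r3, r4, #32 → r3=0x1c
epilogue: pop r1=0x83, sp=0xc0
r1: callee-saved, written=True
r2: callee-saved, written=False
r3: caller-saved, written=True
r5: callee-saved, written=False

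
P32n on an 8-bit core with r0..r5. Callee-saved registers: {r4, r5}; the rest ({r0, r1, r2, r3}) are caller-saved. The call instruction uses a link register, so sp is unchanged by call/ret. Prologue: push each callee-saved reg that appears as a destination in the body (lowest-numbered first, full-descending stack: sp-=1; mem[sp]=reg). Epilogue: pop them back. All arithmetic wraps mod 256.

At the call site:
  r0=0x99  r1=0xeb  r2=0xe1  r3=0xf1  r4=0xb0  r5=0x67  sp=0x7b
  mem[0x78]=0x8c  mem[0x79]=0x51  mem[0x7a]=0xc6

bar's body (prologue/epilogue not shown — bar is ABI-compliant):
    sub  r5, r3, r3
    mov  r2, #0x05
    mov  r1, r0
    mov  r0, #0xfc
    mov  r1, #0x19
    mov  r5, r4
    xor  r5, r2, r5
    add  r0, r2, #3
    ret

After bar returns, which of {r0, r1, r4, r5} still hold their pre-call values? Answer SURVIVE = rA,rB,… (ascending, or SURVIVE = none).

prologue: push r5 → mem[0x7a]=0x67, sp=0x7a
body[0] sub  r5, r3, r3 → r5=0x00
body[1] mov  r2, #0x05 → r2=0x05
body[2] mov  r1, r0 → r1=0x99
body[3] mov  r0, #0xfc → r0=0xfc
body[4] mov  r1, #0x19 → r1=0x19
body[5] mov  r5, r4 → r5=0xb0
body[6] xor  r5, r2, r5 → r5=0xb5
body[7] add  r0, r2, #3 → r0=0x08
epilogue: pop r5=0x67, sp=0x7b
r0: caller-saved, written=True
r1: caller-saved, written=True
r4: callee-saved, written=False
r5: callee-saved, written=True

SURVIVE = r4,r5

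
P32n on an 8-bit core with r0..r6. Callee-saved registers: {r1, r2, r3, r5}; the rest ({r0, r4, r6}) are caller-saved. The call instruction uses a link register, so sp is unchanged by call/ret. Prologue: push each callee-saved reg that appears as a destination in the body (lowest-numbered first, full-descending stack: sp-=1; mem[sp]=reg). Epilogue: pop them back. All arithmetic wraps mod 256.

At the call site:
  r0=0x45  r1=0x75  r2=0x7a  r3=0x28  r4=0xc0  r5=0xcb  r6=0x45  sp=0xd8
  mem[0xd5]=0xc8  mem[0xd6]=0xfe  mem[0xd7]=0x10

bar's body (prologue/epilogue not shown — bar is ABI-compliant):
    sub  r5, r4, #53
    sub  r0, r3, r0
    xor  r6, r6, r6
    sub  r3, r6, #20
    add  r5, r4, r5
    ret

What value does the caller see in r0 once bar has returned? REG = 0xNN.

REG = 0xe3

prologue: push r3 -> mem[0xd7]=0x28, sp=0xd7
prologue: push r5 -> mem[0xd6]=0xcb, sp=0xd6
body[0] sub  r5, r4, #53 -> r5=0x8b
body[1] sub  r0, r3, r0 -> r0=0xe3
body[2] xor  r6, r6, r6 -> r6=0x00
body[3] sub  r3, r6, #20 -> r3=0xec
body[4] add  r5, r4, r5 -> r5=0x4b
epilogue: pop r5=0xcb, sp=0xd7
epilogue: pop r3=0x28, sp=0xd8
r0 is caller-saved -> body value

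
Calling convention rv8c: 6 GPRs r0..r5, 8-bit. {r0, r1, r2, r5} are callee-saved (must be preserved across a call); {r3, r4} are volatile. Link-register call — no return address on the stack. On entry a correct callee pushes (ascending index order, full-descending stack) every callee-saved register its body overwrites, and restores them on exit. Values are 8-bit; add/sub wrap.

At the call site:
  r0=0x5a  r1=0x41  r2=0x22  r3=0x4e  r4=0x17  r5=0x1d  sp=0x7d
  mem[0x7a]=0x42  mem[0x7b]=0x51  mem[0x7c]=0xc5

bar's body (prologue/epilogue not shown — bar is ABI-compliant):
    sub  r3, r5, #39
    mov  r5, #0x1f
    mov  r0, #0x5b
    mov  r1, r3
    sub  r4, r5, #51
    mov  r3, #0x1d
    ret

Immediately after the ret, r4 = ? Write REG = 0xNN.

prologue: push r0 → mem[0x7c]=0x5a, sp=0x7c
prologue: push r1 → mem[0x7b]=0x41, sp=0x7b
prologue: push r5 → mem[0x7a]=0x1d, sp=0x7a
body[0] sub  r3, r5, #39 → r3=0xf6
body[1] mov  r5, #0x1f → r5=0x1f
body[2] mov  r0, #0x5b → r0=0x5b
body[3] mov  r1, r3 → r1=0xf6
body[4] sub  r4, r5, #51 → r4=0xec
body[5] mov  r3, #0x1d → r3=0x1d
epilogue: pop r5=0x1d, sp=0x7b
epilogue: pop r1=0x41, sp=0x7c
epilogue: pop r0=0x5a, sp=0x7d
r4 is caller-saved → body value

REG = 0xec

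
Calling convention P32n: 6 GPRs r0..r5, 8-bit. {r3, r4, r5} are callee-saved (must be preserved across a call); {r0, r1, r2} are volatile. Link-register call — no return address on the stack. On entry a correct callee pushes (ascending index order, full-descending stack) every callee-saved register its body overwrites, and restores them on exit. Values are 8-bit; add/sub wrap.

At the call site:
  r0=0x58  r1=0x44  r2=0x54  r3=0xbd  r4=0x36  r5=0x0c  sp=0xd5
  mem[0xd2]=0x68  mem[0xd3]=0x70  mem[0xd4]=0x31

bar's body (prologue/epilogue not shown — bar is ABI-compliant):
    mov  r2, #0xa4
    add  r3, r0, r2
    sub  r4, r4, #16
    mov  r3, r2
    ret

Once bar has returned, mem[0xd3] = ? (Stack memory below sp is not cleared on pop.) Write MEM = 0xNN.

MEM = 0x36

prologue: push r3 → mem[0xd4]=0xbd, sp=0xd4
prologue: push r4 → mem[0xd3]=0x36, sp=0xd3
body[0] mov  r2, #0xa4 → r2=0xa4
body[1] add  r3, r0, r2 → r3=0xfc
body[2] sub  r4, r4, #16 → r4=0x26
body[3] mov  r3, r2 → r3=0xa4
epilogue: pop r4=0x36, sp=0xd4
epilogue: pop r3=0xbd, sp=0xd5
prologue pushed ['r3', 'r4'] at ['0xd4', '0xd3']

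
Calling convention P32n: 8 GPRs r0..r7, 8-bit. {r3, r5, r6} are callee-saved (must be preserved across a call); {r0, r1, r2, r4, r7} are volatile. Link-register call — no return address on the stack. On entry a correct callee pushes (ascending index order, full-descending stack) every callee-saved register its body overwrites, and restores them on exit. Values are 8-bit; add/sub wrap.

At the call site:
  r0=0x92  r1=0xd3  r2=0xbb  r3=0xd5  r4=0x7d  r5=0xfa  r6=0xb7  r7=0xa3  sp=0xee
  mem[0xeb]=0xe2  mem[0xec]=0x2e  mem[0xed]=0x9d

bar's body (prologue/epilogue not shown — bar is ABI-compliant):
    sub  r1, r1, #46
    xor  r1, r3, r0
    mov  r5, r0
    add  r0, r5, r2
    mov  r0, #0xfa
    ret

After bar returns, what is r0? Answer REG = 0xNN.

REG = 0xfa

prologue: push r5 -> mem[0xed]=0xfa, sp=0xed
body[0] sub  r1, r1, #46 -> r1=0xa5
body[1] xor  r1, r3, r0 -> r1=0x47
body[2] mov  r5, r0 -> r5=0x92
body[3] add  r0, r5, r2 -> r0=0x4d
body[4] mov  r0, #0xfa -> r0=0xfa
epilogue: pop r5=0xfa, sp=0xee
r0 is caller-saved -> body value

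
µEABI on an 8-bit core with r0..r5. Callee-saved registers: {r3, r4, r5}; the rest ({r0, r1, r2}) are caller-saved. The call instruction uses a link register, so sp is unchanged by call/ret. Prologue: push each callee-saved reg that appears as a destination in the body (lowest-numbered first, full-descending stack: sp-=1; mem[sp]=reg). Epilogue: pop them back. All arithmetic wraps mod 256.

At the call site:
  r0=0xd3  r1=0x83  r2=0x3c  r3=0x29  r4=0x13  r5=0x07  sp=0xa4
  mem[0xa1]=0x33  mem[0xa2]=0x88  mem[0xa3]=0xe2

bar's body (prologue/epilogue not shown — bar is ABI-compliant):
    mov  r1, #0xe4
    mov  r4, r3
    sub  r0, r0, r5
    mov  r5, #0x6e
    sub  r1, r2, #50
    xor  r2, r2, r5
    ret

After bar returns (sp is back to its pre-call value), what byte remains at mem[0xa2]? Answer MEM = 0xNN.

MEM = 0x07

prologue: push r4 → mem[0xa3]=0x13, sp=0xa3
prologue: push r5 → mem[0xa2]=0x07, sp=0xa2
body[0] mov  r1, #0xe4 → r1=0xe4
body[1] mov  r4, r3 → r4=0x29
body[2] sub  r0, r0, r5 → r0=0xcc
body[3] mov  r5, #0x6e → r5=0x6e
body[4] sub  r1, r2, #50 → r1=0x0a
body[5] xor  r2, r2, r5 → r2=0x52
epilogue: pop r5=0x07, sp=0xa3
epilogue: pop r4=0x13, sp=0xa4
prologue pushed ['r4', 'r5'] at ['0xa3', '0xa2']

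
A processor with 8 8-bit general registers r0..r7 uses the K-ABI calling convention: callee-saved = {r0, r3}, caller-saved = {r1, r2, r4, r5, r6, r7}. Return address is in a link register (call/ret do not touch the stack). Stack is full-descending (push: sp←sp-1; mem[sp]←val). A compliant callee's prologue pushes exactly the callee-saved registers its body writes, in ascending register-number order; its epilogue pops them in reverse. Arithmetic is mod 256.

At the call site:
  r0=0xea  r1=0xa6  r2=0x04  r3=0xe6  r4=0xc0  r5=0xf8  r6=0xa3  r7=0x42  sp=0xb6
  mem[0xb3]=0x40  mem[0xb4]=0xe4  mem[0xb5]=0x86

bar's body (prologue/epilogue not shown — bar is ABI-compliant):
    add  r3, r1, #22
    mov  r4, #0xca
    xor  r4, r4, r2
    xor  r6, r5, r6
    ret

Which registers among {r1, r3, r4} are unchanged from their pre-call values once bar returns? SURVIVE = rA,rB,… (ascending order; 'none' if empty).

prologue: push r3 → mem[0xb5]=0xe6, sp=0xb5
body[0] add  r3, r1, #22 → r3=0xbc
body[1] mov  r4, #0xca → r4=0xca
body[2] xor  r4, r4, r2 → r4=0xce
body[3] xor  r6, r5, r6 → r6=0x5b
epilogue: pop r3=0xe6, sp=0xb6
r1: caller-saved, written=False
r3: callee-saved, written=True
r4: caller-saved, written=True

SURVIVE = r1,r3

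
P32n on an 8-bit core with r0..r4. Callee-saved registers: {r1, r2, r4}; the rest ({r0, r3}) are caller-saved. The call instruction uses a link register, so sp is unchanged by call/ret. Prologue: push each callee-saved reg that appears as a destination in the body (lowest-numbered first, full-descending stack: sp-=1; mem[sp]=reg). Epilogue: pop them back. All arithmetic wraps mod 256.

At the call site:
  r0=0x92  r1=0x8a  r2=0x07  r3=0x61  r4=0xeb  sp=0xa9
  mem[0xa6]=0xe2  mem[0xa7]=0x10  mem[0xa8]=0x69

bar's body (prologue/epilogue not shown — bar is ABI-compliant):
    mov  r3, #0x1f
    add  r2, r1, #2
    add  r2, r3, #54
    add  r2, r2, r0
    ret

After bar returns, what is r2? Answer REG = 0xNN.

prologue: push r2 -> mem[0xa8]=0x07, sp=0xa8
body[0] mov  r3, #0x1f -> r3=0x1f
body[1] add  r2, r1, #2 -> r2=0x8c
body[2] add  r2, r3, #54 -> r2=0x55
body[3] add  r2, r2, r0 -> r2=0xe7
epilogue: pop r2=0x07, sp=0xa9
r2 is callee-saved -> restored

REG = 0x07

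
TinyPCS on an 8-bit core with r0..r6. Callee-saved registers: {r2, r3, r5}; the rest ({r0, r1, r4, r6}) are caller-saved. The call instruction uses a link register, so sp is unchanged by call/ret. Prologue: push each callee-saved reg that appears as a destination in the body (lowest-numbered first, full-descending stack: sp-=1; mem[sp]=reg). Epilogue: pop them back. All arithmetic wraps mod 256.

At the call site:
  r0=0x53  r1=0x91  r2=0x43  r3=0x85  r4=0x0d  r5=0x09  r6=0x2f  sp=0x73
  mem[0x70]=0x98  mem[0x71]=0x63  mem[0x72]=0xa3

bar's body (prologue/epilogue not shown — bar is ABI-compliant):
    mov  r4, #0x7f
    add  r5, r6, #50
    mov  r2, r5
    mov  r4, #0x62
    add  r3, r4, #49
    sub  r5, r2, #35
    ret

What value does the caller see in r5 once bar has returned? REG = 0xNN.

prologue: push r2 -> mem[0x72]=0x43, sp=0x72
prologue: push r3 -> mem[0x71]=0x85, sp=0x71
prologue: push r5 -> mem[0x70]=0x09, sp=0x70
body[0] mov  r4, #0x7f -> r4=0x7f
body[1] add  r5, r6, #50 -> r5=0x61
body[2] mov  r2, r5 -> r2=0x61
body[3] mov  r4, #0x62 -> r4=0x62
body[4] add  r3, r4, #49 -> r3=0x93
body[5] sub  r5, r2, #35 -> r5=0x3e
epilogue: pop r5=0x09, sp=0x71
epilogue: pop r3=0x85, sp=0x72
epilogue: pop r2=0x43, sp=0x73
r5 is callee-saved -> restored

REG = 0x09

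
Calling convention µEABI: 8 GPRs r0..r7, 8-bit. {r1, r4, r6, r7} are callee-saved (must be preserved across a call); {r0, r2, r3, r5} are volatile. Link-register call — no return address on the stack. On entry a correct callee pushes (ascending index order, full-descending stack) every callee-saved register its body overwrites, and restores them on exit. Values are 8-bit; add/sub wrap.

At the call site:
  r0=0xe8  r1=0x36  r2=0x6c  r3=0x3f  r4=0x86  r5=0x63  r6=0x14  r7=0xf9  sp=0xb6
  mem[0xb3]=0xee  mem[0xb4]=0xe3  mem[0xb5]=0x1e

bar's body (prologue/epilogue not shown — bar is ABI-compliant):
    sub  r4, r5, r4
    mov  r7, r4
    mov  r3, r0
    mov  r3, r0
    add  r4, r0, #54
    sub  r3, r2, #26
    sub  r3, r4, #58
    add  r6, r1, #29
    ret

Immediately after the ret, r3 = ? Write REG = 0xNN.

REG = 0xe4

prologue: push r4 -> mem[0xb5]=0x86, sp=0xb5
prologue: push r6 -> mem[0xb4]=0x14, sp=0xb4
prologue: push r7 -> mem[0xb3]=0xf9, sp=0xb3
body[0] sub  r4, r5, r4 -> r4=0xdd
body[1] mov  r7, r4 -> r7=0xdd
body[2] mov  r3, r0 -> r3=0xe8
body[3] mov  r3, r0 -> r3=0xe8
body[4] add  r4, r0, #54 -> r4=0x1e
body[5] sub  r3, r2, #26 -> r3=0x52
body[6] sub  r3, r4, #58 -> r3=0xe4
body[7] add  r6, r1, #29 -> r6=0x53
epilogue: pop r7=0xf9, sp=0xb4
epilogue: pop r6=0x14, sp=0xb5
epilogue: pop r4=0x86, sp=0xb6
r3 is caller-saved -> body value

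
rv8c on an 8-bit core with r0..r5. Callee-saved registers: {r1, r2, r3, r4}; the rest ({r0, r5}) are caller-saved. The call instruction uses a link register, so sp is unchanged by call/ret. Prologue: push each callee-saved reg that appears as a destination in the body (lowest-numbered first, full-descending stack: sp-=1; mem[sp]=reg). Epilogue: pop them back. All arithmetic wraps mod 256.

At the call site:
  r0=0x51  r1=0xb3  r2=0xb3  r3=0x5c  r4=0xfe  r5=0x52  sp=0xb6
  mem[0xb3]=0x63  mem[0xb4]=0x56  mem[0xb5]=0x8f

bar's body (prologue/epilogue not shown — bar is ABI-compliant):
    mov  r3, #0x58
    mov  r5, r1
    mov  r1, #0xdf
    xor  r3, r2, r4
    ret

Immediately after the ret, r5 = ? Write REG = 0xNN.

REG = 0xb3

prologue: push r1 -> mem[0xb5]=0xb3, sp=0xb5
prologue: push r3 -> mem[0xb4]=0x5c, sp=0xb4
body[0] mov  r3, #0x58 -> r3=0x58
body[1] mov  r5, r1 -> r5=0xb3
body[2] mov  r1, #0xdf -> r1=0xdf
body[3] xor  r3, r2, r4 -> r3=0x4d
epilogue: pop r3=0x5c, sp=0xb5
epilogue: pop r1=0xb3, sp=0xb6
r5 is caller-saved -> body value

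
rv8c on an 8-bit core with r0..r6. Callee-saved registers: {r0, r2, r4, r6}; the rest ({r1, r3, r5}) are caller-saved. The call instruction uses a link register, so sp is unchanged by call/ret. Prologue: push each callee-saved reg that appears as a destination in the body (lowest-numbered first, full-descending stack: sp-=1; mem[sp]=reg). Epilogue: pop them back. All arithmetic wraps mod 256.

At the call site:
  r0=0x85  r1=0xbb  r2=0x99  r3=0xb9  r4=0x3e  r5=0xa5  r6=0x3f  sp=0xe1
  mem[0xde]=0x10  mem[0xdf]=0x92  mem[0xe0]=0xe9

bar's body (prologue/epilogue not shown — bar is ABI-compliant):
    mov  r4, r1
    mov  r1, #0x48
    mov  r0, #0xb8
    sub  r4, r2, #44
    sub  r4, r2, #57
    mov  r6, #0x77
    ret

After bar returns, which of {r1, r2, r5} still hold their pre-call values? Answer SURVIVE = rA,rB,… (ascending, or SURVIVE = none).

prologue: push r0 -> mem[0xe0]=0x85, sp=0xe0
prologue: push r4 -> mem[0xdf]=0x3e, sp=0xdf
prologue: push r6 -> mem[0xde]=0x3f, sp=0xde
body[0] mov  r4, r1 -> r4=0xbb
body[1] mov  r1, #0x48 -> r1=0x48
body[2] mov  r0, #0xb8 -> r0=0xb8
body[3] sub  r4, r2, #44 -> r4=0x6d
body[4] sub  r4, r2, #57 -> r4=0x60
body[5] mov  r6, #0x77 -> r6=0x77
epilogue: pop r6=0x3f, sp=0xdf
epilogue: pop r4=0x3e, sp=0xe0
epilogue: pop r0=0x85, sp=0xe1
r1: caller-saved, written=True
r2: callee-saved, written=False
r5: caller-saved, written=False

SURVIVE = r2,r5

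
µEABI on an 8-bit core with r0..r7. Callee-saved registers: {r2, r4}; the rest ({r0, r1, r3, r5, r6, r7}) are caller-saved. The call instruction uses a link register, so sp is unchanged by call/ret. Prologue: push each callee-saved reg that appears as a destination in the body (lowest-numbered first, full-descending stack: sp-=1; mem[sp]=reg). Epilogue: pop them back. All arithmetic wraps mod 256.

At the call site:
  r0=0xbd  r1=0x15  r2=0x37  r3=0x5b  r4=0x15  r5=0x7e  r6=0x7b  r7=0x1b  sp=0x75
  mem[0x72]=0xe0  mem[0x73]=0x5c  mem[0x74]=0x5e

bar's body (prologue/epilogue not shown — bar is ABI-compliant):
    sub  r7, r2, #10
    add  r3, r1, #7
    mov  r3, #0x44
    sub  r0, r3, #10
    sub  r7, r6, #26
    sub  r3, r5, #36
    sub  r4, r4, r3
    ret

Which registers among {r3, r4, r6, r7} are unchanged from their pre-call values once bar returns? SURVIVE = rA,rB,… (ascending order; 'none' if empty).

SURVIVE = r4,r6

prologue: push r4 → mem[0x74]=0x15, sp=0x74
body[0] sub  r7, r2, #10 → r7=0x2d
body[1] add  r3, r1, #7 → r3=0x1c
body[2] mov  r3, #0x44 → r3=0x44
body[3] sub  r0, r3, #10 → r0=0x3a
body[4] sub  r7, r6, #26 → r7=0x61
body[5] sub  r3, r5, #36 → r3=0x5a
body[6] sub  r4, r4, r3 → r4=0xbb
epilogue: pop r4=0x15, sp=0x75
r3: caller-saved, written=True
r4: callee-saved, written=True
r6: caller-saved, written=False
r7: caller-saved, written=True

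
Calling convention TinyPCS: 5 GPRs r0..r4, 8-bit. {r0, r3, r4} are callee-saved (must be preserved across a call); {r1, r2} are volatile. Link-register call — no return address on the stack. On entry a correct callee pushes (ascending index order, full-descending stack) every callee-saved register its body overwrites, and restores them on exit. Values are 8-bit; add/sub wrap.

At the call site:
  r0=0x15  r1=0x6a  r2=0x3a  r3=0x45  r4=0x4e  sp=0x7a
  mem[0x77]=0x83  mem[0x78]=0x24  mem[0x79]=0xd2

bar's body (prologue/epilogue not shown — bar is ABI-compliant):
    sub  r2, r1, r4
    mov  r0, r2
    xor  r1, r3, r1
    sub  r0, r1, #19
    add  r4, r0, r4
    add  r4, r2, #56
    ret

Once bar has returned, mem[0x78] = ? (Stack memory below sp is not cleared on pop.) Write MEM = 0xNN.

MEM = 0x4e

prologue: push r0 → mem[0x79]=0x15, sp=0x79
prologue: push r4 → mem[0x78]=0x4e, sp=0x78
body[0] sub  r2, r1, r4 → r2=0x1c
body[1] mov  r0, r2 → r0=0x1c
body[2] xor  r1, r3, r1 → r1=0x2f
body[3] sub  r0, r1, #19 → r0=0x1c
body[4] add  r4, r0, r4 → r4=0x6a
body[5] add  r4, r2, #56 → r4=0x54
epilogue: pop r4=0x4e, sp=0x79
epilogue: pop r0=0x15, sp=0x7a
prologue pushed ['r0', 'r4'] at ['0x79', '0x78']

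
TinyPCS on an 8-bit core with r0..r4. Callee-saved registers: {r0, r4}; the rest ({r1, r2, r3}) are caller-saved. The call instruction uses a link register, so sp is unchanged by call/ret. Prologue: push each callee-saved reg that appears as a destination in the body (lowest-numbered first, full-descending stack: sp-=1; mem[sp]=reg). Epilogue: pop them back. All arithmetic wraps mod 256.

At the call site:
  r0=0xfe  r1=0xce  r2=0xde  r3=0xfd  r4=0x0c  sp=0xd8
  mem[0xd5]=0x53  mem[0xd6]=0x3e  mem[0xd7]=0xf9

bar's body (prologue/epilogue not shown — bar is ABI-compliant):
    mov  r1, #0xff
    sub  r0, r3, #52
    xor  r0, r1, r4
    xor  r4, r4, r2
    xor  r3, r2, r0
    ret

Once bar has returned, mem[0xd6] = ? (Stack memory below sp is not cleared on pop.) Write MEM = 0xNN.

MEM = 0x0c

prologue: push r0 -> mem[0xd7]=0xfe, sp=0xd7
prologue: push r4 -> mem[0xd6]=0x0c, sp=0xd6
body[0] mov  r1, #0xff -> r1=0xff
body[1] sub  r0, r3, #52 -> r0=0xc9
body[2] xor  r0, r1, r4 -> r0=0xf3
body[3] xor  r4, r4, r2 -> r4=0xd2
body[4] xor  r3, r2, r0 -> r3=0x2d
epilogue: pop r4=0x0c, sp=0xd7
epilogue: pop r0=0xfe, sp=0xd8
prologue pushed ['r0', 'r4'] at ['0xd7', '0xd6']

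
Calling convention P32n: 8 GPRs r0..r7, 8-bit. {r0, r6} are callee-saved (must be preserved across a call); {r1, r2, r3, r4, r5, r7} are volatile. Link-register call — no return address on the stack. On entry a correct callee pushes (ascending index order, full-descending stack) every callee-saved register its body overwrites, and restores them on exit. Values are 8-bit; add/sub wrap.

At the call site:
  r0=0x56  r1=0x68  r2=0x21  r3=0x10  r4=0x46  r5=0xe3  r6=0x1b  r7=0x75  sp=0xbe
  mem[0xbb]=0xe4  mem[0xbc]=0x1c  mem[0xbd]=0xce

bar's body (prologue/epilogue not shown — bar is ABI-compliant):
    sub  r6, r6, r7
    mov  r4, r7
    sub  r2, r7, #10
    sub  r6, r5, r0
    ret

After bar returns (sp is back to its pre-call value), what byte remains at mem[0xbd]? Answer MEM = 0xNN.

MEM = 0x1b

prologue: push r6 -> mem[0xbd]=0x1b, sp=0xbd
body[0] sub  r6, r6, r7 -> r6=0xa6
body[1] mov  r4, r7 -> r4=0x75
body[2] sub  r2, r7, #10 -> r2=0x6b
body[3] sub  r6, r5, r0 -> r6=0x8d
epilogue: pop r6=0x1b, sp=0xbe
prologue pushed ['r6'] at ['0xbd']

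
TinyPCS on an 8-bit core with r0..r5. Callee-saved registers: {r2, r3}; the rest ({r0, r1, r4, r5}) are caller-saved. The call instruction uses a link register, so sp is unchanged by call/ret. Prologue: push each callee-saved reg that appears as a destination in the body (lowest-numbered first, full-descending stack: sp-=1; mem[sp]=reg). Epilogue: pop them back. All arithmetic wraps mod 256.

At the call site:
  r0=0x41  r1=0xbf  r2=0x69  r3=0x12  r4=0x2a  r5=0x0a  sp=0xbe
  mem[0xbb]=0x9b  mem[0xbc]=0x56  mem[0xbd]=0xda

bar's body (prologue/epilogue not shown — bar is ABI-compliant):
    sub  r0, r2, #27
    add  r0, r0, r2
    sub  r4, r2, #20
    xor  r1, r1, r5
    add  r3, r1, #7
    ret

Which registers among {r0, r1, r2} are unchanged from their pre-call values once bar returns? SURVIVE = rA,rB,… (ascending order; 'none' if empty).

SURVIVE = r2

prologue: push r3 → mem[0xbd]=0x12, sp=0xbd
body[0] sub  r0, r2, #27 → r0=0x4e
body[1] add  r0, r0, r2 → r0=0xb7
body[2] sub  r4, r2, #20 → r4=0x55
body[3] xor  r1, r1, r5 → r1=0xb5
body[4] add  r3, r1, #7 → r3=0xbc
epilogue: pop r3=0x12, sp=0xbe
r0: caller-saved, written=True
r1: caller-saved, written=True
r2: callee-saved, written=False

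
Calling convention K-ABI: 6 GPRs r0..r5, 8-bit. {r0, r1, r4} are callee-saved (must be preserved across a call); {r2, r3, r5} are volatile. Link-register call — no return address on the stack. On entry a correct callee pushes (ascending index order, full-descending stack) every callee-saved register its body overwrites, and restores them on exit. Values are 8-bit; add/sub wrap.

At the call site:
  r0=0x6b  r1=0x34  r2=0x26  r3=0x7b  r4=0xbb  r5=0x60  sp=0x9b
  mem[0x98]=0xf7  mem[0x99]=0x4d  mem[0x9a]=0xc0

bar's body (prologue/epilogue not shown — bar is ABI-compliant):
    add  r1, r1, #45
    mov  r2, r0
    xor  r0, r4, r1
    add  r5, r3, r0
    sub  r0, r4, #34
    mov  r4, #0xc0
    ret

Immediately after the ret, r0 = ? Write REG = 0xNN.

REG = 0x6b

prologue: push r0 → mem[0x9a]=0x6b, sp=0x9a
prologue: push r1 → mem[0x99]=0x34, sp=0x99
prologue: push r4 → mem[0x98]=0xbb, sp=0x98
body[0] add  r1, r1, #45 → r1=0x61
body[1] mov  r2, r0 → r2=0x6b
body[2] xor  r0, r4, r1 → r0=0xda
body[3] add  r5, r3, r0 → r5=0x55
body[4] sub  r0, r4, #34 → r0=0x99
body[5] mov  r4, #0xc0 → r4=0xc0
epilogue: pop r4=0xbb, sp=0x99
epilogue: pop r1=0x34, sp=0x9a
epilogue: pop r0=0x6b, sp=0x9b
r0 is callee-saved → restored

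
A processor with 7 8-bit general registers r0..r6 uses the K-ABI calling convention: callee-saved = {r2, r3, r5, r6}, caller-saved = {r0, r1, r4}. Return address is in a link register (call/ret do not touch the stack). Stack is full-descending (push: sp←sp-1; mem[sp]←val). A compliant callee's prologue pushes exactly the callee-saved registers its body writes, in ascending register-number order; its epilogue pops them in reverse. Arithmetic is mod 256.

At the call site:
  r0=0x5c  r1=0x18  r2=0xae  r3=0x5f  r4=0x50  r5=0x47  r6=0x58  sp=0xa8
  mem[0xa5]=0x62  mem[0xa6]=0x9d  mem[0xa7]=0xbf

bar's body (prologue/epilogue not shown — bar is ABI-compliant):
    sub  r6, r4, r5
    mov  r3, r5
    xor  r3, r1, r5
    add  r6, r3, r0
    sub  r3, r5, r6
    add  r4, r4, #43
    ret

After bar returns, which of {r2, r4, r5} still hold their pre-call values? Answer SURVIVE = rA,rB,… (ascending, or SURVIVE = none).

prologue: push r3 → mem[0xa7]=0x5f, sp=0xa7
prologue: push r6 → mem[0xa6]=0x58, sp=0xa6
body[0] sub  r6, r4, r5 → r6=0x09
body[1] mov  r3, r5 → r3=0x47
body[2] xor  r3, r1, r5 → r3=0x5f
body[3] add  r6, r3, r0 → r6=0xbb
body[4] sub  r3, r5, r6 → r3=0x8c
body[5] add  r4, r4, #43 → r4=0x7b
epilogue: pop r6=0x58, sp=0xa7
epilogue: pop r3=0x5f, sp=0xa8
r2: callee-saved, written=False
r4: caller-saved, written=True
r5: callee-saved, written=False

SURVIVE = r2,r5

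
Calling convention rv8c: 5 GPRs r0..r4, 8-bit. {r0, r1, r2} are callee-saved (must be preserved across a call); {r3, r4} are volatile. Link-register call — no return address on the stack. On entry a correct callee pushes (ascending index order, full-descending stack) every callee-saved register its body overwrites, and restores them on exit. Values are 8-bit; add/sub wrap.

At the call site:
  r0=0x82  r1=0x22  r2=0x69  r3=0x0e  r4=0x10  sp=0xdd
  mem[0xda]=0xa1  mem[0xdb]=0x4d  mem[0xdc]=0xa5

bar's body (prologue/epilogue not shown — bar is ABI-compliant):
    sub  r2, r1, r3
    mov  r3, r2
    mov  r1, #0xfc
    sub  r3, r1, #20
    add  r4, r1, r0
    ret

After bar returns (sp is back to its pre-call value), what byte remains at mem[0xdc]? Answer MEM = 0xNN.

prologue: push r1 -> mem[0xdc]=0x22, sp=0xdc
prologue: push r2 -> mem[0xdb]=0x69, sp=0xdb
body[0] sub  r2, r1, r3 -> r2=0x14
body[1] mov  r3, r2 -> r3=0x14
body[2] mov  r1, #0xfc -> r1=0xfc
body[3] sub  r3, r1, #20 -> r3=0xe8
body[4] add  r4, r1, r0 -> r4=0x7e
epilogue: pop r2=0x69, sp=0xdc
epilogue: pop r1=0x22, sp=0xdd
prologue pushed ['r1', 'r2'] at ['0xdc', '0xdb']

MEM = 0x22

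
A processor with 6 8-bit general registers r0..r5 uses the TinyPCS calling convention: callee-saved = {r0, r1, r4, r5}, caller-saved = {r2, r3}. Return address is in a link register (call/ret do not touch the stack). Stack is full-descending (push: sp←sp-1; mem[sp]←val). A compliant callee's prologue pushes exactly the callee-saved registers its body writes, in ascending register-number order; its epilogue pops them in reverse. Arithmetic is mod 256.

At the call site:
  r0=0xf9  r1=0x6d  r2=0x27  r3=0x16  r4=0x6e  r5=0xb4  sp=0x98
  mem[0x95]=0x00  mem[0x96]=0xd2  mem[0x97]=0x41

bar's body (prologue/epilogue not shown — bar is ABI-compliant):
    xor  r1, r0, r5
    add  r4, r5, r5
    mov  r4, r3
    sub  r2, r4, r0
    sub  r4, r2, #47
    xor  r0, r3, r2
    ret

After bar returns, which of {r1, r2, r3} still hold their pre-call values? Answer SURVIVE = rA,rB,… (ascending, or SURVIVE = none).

SURVIVE = r1,r3

prologue: push r0 -> mem[0x97]=0xf9, sp=0x97
prologue: push r1 -> mem[0x96]=0x6d, sp=0x96
prologue: push r4 -> mem[0x95]=0x6e, sp=0x95
body[0] xor  r1, r0, r5 -> r1=0x4d
body[1] add  r4, r5, r5 -> r4=0x68
body[2] mov  r4, r3 -> r4=0x16
body[3] sub  r2, r4, r0 -> r2=0x1d
body[4] sub  r4, r2, #47 -> r4=0xee
body[5] xor  r0, r3, r2 -> r0=0x0b
epilogue: pop r4=0x6e, sp=0x96
epilogue: pop r1=0x6d, sp=0x97
epilogue: pop r0=0xf9, sp=0x98
r1: callee-saved, written=True
r2: caller-saved, written=True
r3: caller-saved, written=False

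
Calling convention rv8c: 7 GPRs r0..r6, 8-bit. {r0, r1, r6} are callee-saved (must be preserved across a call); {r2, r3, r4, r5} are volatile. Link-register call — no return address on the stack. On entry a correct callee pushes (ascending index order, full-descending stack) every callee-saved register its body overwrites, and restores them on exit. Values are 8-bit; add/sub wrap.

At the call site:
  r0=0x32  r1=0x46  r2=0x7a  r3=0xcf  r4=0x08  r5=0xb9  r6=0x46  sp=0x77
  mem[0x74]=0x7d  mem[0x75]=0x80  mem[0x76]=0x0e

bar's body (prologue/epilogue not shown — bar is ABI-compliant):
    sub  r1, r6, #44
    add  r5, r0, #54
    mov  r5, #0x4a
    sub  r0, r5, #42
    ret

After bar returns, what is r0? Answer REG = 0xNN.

REG = 0x32

prologue: push r0 -> mem[0x76]=0x32, sp=0x76
prologue: push r1 -> mem[0x75]=0x46, sp=0x75
body[0] sub  r1, r6, #44 -> r1=0x1a
body[1] add  r5, r0, #54 -> r5=0x68
body[2] mov  r5, #0x4a -> r5=0x4a
body[3] sub  r0, r5, #42 -> r0=0x20
epilogue: pop r1=0x46, sp=0x76
epilogue: pop r0=0x32, sp=0x77
r0 is callee-saved -> restored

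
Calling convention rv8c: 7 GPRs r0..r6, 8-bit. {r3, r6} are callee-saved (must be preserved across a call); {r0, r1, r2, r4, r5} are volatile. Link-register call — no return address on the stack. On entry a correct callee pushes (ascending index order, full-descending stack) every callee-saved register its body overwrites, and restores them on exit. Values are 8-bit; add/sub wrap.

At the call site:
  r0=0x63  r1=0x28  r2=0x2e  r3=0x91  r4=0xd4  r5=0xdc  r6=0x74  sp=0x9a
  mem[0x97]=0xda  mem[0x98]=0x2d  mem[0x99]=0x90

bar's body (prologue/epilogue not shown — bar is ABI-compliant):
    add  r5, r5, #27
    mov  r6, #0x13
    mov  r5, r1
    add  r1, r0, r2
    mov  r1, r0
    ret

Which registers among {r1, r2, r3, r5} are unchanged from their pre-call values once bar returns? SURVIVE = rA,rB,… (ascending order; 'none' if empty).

prologue: push r6 → mem[0x99]=0x74, sp=0x99
body[0] add  r5, r5, #27 → r5=0xf7
body[1] mov  r6, #0x13 → r6=0x13
body[2] mov  r5, r1 → r5=0x28
body[3] add  r1, r0, r2 → r1=0x91
body[4] mov  r1, r0 → r1=0x63
epilogue: pop r6=0x74, sp=0x9a
r1: caller-saved, written=True
r2: caller-saved, written=False
r3: callee-saved, written=False
r5: caller-saved, written=True

SURVIVE = r2,r3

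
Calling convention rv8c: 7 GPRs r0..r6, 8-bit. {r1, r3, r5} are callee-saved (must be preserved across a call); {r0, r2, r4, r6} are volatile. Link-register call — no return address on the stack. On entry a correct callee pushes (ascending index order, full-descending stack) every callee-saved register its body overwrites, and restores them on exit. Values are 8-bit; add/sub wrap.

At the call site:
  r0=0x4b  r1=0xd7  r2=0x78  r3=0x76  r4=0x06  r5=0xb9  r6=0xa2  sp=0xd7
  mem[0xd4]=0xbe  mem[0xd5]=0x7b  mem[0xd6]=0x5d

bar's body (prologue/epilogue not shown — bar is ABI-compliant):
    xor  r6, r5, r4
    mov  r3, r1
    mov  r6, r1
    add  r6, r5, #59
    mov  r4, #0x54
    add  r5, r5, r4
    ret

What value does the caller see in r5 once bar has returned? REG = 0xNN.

REG = 0xb9

prologue: push r3 → mem[0xd6]=0x76, sp=0xd6
prologue: push r5 → mem[0xd5]=0xb9, sp=0xd5
body[0] xor  r6, r5, r4 → r6=0xbf
body[1] mov  r3, r1 → r3=0xd7
body[2] mov  r6, r1 → r6=0xd7
body[3] add  r6, r5, #59 → r6=0xf4
body[4] mov  r4, #0x54 → r4=0x54
body[5] add  r5, r5, r4 → r5=0x0d
epilogue: pop r5=0xb9, sp=0xd6
epilogue: pop r3=0x76, sp=0xd7
r5 is callee-saved → restored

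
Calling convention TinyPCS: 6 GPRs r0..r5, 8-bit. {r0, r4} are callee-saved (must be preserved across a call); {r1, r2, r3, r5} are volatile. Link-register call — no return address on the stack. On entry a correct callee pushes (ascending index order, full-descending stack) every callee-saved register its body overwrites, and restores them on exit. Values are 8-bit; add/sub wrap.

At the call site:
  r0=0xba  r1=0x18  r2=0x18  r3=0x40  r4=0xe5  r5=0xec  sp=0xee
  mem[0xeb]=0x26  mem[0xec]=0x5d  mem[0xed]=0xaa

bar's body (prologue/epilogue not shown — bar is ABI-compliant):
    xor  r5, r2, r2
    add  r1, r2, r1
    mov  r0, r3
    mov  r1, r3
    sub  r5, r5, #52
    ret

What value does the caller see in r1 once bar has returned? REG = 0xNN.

REG = 0x40

prologue: push r0 -> mem[0xed]=0xba, sp=0xed
body[0] xor  r5, r2, r2 -> r5=0x00
body[1] add  r1, r2, r1 -> r1=0x30
body[2] mov  r0, r3 -> r0=0x40
body[3] mov  r1, r3 -> r1=0x40
body[4] sub  r5, r5, #52 -> r5=0xcc
epilogue: pop r0=0xba, sp=0xee
r1 is caller-saved -> body value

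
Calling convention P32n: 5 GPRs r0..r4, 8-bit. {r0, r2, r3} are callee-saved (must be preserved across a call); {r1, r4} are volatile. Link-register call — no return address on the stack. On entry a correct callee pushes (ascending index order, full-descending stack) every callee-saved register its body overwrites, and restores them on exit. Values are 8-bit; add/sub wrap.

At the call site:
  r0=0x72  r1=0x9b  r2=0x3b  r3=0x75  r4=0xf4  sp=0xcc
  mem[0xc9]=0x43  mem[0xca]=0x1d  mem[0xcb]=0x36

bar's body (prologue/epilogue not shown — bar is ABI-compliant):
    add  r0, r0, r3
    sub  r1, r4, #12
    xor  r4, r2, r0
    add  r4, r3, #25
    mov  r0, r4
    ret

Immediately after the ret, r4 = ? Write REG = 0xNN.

prologue: push r0 -> mem[0xcb]=0x72, sp=0xcb
body[0] add  r0, r0, r3 -> r0=0xe7
body[1] sub  r1, r4, #12 -> r1=0xe8
body[2] xor  r4, r2, r0 -> r4=0xdc
body[3] add  r4, r3, #25 -> r4=0x8e
body[4] mov  r0, r4 -> r0=0x8e
epilogue: pop r0=0x72, sp=0xcc
r4 is caller-saved -> body value

REG = 0x8e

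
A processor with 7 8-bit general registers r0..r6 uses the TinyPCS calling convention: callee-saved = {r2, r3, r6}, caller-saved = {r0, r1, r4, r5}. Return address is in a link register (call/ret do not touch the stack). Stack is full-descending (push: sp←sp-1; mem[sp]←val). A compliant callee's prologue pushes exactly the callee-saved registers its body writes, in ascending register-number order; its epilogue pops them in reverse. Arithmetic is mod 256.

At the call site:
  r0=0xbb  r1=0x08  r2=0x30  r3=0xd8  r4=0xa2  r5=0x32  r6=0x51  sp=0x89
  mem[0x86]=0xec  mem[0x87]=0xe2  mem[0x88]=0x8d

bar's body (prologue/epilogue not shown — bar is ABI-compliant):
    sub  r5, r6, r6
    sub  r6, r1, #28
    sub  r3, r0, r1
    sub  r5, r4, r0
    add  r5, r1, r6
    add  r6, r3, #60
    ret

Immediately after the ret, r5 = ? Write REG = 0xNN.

REG = 0xf4

prologue: push r3 -> mem[0x88]=0xd8, sp=0x88
prologue: push r6 -> mem[0x87]=0x51, sp=0x87
body[0] sub  r5, r6, r6 -> r5=0x00
body[1] sub  r6, r1, #28 -> r6=0xec
body[2] sub  r3, r0, r1 -> r3=0xb3
body[3] sub  r5, r4, r0 -> r5=0xe7
body[4] add  r5, r1, r6 -> r5=0xf4
body[5] add  r6, r3, #60 -> r6=0xef
epilogue: pop r6=0x51, sp=0x88
epilogue: pop r3=0xd8, sp=0x89
r5 is caller-saved -> body value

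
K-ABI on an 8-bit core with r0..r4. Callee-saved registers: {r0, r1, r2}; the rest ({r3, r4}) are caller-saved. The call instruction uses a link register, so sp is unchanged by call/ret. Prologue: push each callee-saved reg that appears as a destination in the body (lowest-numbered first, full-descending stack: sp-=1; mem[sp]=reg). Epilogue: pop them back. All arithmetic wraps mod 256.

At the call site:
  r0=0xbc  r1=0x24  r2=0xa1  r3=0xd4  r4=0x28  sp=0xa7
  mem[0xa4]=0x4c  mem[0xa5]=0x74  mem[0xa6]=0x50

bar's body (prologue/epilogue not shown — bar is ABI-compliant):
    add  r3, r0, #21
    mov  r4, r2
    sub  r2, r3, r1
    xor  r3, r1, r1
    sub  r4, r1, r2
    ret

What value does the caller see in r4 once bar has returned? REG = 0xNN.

prologue: push r2 -> mem[0xa6]=0xa1, sp=0xa6
body[0] add  r3, r0, #21 -> r3=0xd1
body[1] mov  r4, r2 -> r4=0xa1
body[2] sub  r2, r3, r1 -> r2=0xad
body[3] xor  r3, r1, r1 -> r3=0x00
body[4] sub  r4, r1, r2 -> r4=0x77
epilogue: pop r2=0xa1, sp=0xa7
r4 is caller-saved -> body value

REG = 0x77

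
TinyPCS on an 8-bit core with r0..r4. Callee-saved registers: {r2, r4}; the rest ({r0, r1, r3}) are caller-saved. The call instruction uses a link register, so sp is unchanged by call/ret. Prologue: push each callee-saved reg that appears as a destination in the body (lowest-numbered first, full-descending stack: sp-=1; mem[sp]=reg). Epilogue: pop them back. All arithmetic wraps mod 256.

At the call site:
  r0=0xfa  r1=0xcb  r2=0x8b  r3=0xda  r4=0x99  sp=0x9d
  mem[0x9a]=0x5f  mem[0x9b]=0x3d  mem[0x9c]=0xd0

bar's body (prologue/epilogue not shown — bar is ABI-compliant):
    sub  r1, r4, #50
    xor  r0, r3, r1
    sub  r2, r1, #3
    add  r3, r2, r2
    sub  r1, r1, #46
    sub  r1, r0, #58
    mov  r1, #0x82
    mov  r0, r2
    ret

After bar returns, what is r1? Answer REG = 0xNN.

REG = 0x82

prologue: push r2 → mem[0x9c]=0x8b, sp=0x9c
body[0] sub  r1, r4, #50 → r1=0x67
body[1] xor  r0, r3, r1 → r0=0xbd
body[2] sub  r2, r1, #3 → r2=0x64
body[3] add  r3, r2, r2 → r3=0xc8
body[4] sub  r1, r1, #46 → r1=0x39
body[5] sub  r1, r0, #58 → r1=0x83
body[6] mov  r1, #0x82 → r1=0x82
body[7] mov  r0, r2 → r0=0x64
epilogue: pop r2=0x8b, sp=0x9d
r1 is caller-saved → body value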